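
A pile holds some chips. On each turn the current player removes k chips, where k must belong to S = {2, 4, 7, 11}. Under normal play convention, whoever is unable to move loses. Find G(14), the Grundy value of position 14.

G(0) = 0
G(1) = mex{} = 0
G(2) = mex{0} = 1
G(3) = mex{0} = 1
G(4) = mex{1,0} = 2
G(5) = mex{1,0} = 2
G(6) = mex{2,1} = 0
G(7) = mex{2,1,0} = 3
G(8) = mex{0,2,0} = 1
G(9) = mex{3,2,1} = 0
G(10) = mex{1,0,1} = 2
G(11) = mex{0,3,2,0} = 1
G(12) = mex{2,1,2,0} = 3
G(13) = mex{1,0,0,1} = 2
G(14) = mex{3,2,3,1} = 0

0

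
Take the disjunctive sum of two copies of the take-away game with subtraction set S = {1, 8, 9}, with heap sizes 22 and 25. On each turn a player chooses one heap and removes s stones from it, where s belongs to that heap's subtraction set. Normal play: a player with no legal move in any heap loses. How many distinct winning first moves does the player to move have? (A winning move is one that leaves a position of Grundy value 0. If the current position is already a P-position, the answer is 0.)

All heaps use S = {1, 8, 9}:
n :  0  1  2  3  4  5  6  7  8  9 10 11 12 13 14 15 16 17 18 19 20 21 22 23 24 25
G :  0  1  0  1  0  1  0  1  2  3  2  3  2  3  2  3  0  1  0  1  0  1  0  1  2  3
Heap A: G(22) = 0.
Heap B: G(25) = 3.
Combined Grundy value = 0 ⊕ 3 = 3.
A winning move leaves total XOR = 0, i.e. changes one component's Grundy value g to g ⊕ X where X is the current total.
Heap A: need g' = 0⊕3 = 3. Options: 22−1→G=1, 22−8→G=2, 22−9→G=3. Hits: 1.
Heap B: need g' = 3⊕3 = 0. Options: 25−1→G=2, 25−8→G=1, 25−9→G=0. Hits: 1.

2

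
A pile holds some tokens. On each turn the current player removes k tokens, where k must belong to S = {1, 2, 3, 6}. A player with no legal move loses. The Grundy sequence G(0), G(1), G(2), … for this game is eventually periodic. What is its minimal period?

4

n :  0  1  2  3  4  5  6  7  8  9 10 11 12 13 14
G :  0  1  2  3  0  1  2  3  0  1  2  3  0  1  2
G(n+4) = G(n) holds for n = 0,…,5 (a full window of length max(S) = 6), so the sequence is purely periodic with period 4.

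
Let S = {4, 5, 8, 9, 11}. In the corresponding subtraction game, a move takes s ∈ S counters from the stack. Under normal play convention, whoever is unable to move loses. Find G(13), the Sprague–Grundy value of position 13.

n :  0  1  2  3  4  5  6  7  8  9 10 11 12 13
G :  0  0  0  0  1  1  1  1  2  2  2  2  3  3

3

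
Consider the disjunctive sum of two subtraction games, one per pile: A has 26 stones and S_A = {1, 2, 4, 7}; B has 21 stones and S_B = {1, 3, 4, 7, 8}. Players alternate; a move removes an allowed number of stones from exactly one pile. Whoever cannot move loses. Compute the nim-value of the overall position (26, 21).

6

Pile A, S = {1, 2, 4, 7}:
n :  0  1  2  3  4  5  6  7  8  9 10 11 12 13 14 15 16 17 18 19 20 21 22 23 24 25 26
G :  0  1  2  0  1  2  0  1  2  0  1  2  0  1  2  0  1  2  0  1  2  0  1  2  0  1  2
G_A(26) = 2.
Pile B, S = {1, 3, 4, 7, 8}:
G(0) = 0
G(1) = mex{0} = 1
G(2) = mex{1} = 0
G(3) = mex{0,0} = 1
G(4) = mex{1,1,0} = 2
G(5) = mex{2,0,1} = 3
G(6) = mex{3,1,0} = 2
G(7) = mex{2,2,1,0} = 3
G(8) = mex{3,3,2,1,0} = 4
G(9) = mex{4,2,3,0,1} = 5
G(10) = mex{5,3,2,1,0} = 4
G(11) = mex{4,4,3,2,1} = 0
G(12) = mex{0,5,4,3,2} = 1
G(13) = mex{1,4,5,2,3} = 0
G(14) = mex{0,0,4,3,2} = 1
G(15) = mex{1,1,0,4,3} = 2
G(16) = mex{2,0,1,5,4} = 3
G(17) = mex{3,1,0,4,5} = 2
G(18) = mex{2,2,1,0,4} = 3
G(19) = mex{3,3,2,1,0} = 4
G(20) = mex{4,2,3,0,1} = 5
G(21) = mex{5,3,2,1,0} = 4
G_B(21) = 4.
Combined Grundy value = 2 ⊕ 4 = 6.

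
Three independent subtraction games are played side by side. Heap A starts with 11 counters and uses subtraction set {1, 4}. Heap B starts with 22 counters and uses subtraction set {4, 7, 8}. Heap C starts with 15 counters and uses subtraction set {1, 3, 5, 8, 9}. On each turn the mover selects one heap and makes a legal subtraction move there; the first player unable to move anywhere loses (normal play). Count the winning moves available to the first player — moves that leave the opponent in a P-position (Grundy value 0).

0

Heap A, S = {1, 4}:
G(0) = 0
G(1) = mex{0} = 1
G(2) = mex{1} = 0
G(3) = mex{0} = 1
G(4) = mex{1,0} = 2
G(5) = mex{2,1} = 0
G(6) = mex{0,0} = 1
G(7) = mex{1,1} = 0
G(8) = mex{0,2} = 1
G(9) = mex{1,0} = 2
G(10) = mex{2,1} = 0
G(11) = mex{0,0} = 1
G_A(11) = 1.
Heap B, S = {4, 7, 8}:
G(0) = 0
G(1) = mex{} = 0
G(2) = mex{} = 0
G(3) = mex{} = 0
G(4) = mex{0} = 1
G(5) = mex{0} = 1
G(6) = mex{0} = 1
G(7) = mex{0,0} = 1
G(8) = mex{1,0,0} = 2
G(9) = mex{1,0,0} = 2
G(10) = mex{1,0,0} = 2
G(11) = mex{1,1,0} = 2
G(12) = mex{2,1,1} = 0
G(13) = mex{2,1,1} = 0
G(14) = mex{2,1,1} = 0
G(15) = mex{2,2,1} = 0
G(16) = mex{0,2,2} = 1
G(17) = mex{0,2,2} = 1
G(18) = mex{0,2,2} = 1
G(19) = mex{0,0,2} = 1
G(20) = mex{1,0,0} = 2
G(21) = mex{1,0,0} = 2
G(22) = mex{1,0,0} = 2
G_B(22) = 2.
Heap C, S = {1, 3, 5, 8, 9}:
n :  0  1  2  3  4  5  6  7  8  9 10 11 12 13 14 15
G :  0  1  0  1  0  1  0  1  2  3  2  3  2  3  2  3
G_C(15) = 3.
Combined Grundy value = 1 ⊕ 2 ⊕ 3 = 0.
A winning move leaves total XOR = 0, i.e. changes one component's Grundy value g to g ⊕ X where X is the current total.
Heap A: target g' = 1⊕0 = 1, but every legal move changes the Grundy value (mex property), so 0 moves.
Heap B: target g' = 2⊕0 = 2, but every legal move changes the Grundy value (mex property), so 0 moves.
Heap C: target g' = 3⊕0 = 3, but every legal move changes the Grundy value (mex property), so 0 moves.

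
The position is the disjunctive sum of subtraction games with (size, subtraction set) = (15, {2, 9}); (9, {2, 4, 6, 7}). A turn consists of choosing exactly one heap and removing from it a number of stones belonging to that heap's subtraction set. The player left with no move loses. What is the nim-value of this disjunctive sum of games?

0

Heap A, S = {2, 9}:
n :  0  1  2  3  4  5  6  7  8  9 10 11 12 13 14 15
G :  0  0  1  1  0  0  1  1  0  2  1  0  0  1  1  0
G_A(15) = 0.
Heap B, S = {2, 4, 6, 7}:
n : 0 1 2 3 4 5 6 7 8 9
G : 0 0 1 1 2 2 3 3 4 0
G_B(9) = 0.
Combined Grundy value = 0 ⊕ 0 = 0.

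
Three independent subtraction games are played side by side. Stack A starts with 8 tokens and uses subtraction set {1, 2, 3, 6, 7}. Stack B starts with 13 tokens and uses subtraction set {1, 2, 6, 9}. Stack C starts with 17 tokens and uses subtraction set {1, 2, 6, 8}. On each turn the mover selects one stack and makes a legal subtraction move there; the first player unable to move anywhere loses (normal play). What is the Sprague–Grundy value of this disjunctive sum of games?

3

Stack A, S = {1, 2, 3, 6, 7}:
n : 0 1 2 3 4 5 6 7 8
G : 0 1 2 3 0 1 2 3 0
G_A(8) = 0.
Stack B, S = {1, 2, 6, 9}:
n :  0  1  2  3  4  5  6  7  8  9 10 11 12 13
G :  0  1  2  0  1  2  3  0  1  2  0  1  2  3
G_B(13) = 3.
Stack C, S = {1, 2, 6, 8}:
G(0) = 0
G(1) = mex{0} = 1
G(2) = mex{1,0} = 2
G(3) = mex{2,1} = 0
G(4) = mex{0,2} = 1
G(5) = mex{1,0} = 2
G(6) = mex{2,1,0} = 3
G(7) = mex{3,2,1} = 0
G(8) = mex{0,3,2,0} = 1
G(9) = mex{1,0,0,1} = 2
G(10) = mex{2,1,1,2} = 0
G(11) = mex{0,2,2,0} = 1
G(12) = mex{1,0,3,1} = 2
G(13) = mex{2,1,0,2} = 3
G(14) = mex{3,2,1,3} = 0
G(15) = mex{0,3,2,0} = 1
G(16) = mex{1,0,0,1} = 2
G(17) = mex{2,1,1,2} = 0
G_C(17) = 0.
Combined Grundy value = 0 ⊕ 3 ⊕ 0 = 3.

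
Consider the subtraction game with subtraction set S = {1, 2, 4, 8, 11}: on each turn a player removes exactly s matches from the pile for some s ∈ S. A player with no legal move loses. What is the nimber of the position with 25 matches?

n :  0  1  2  3  4  5  6  7  8  9 10 11 12 13 14 15 16 17 18 19 20 21 22 23 24 25
G :  0  1  2  0  1  2  0  1  2  0  1  2  0  1  2  0  1  2  0  1  2  0  1  2  0  1

1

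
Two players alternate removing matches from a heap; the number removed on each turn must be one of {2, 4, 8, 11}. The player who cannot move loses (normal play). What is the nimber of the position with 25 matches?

n :  0  1  2  3  4  5  6  7  8  9 10 11 12 13 14 15 16 17 18 19 20 21 22 23 24 25
G :  0  0  1  1  2  2  0  0  1  1  2  2  3  0  4  1  0  2  1  0  2  1  0  2  1  0

0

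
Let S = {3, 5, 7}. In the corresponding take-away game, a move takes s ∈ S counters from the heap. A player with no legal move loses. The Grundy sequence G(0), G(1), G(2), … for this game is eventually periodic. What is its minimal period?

10

n :  0  1  2  3  4  5  6  7  8  9 10 11 12 13 14 15 16 17 18 19 20 21
G :  0  0  0  1  1  1  2  2  2  3  0  0  0  1  1  1  2  2  2  3  0  0
G(n+10) = G(n) holds for n = 0,…,6 (a full window of length max(S) = 7), so the sequence is purely periodic with period 10.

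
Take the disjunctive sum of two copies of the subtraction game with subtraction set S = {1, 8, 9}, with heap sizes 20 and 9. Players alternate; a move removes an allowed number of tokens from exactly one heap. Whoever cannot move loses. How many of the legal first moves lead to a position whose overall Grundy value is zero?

All heaps use S = {1, 8, 9}:
n :  0  1  2  3  4  5  6  7  8  9 10 11 12 13 14 15 16 17 18 19 20
G :  0  1  0  1  0  1  0  1  2  3  2  3  2  3  2  3  0  1  0  1  0
Heap A: G(20) = 0.
Heap B: G(9) = 3.
Combined Grundy value = 0 ⊕ 3 = 3.
A winning move leaves total XOR = 0, i.e. changes one component's Grundy value g to g ⊕ X where X is the current total.
Heap A: need g' = 0⊕3 = 3. Options: 20−1→G=1, 20−8→G=2, 20−9→G=3. Hits: 1.
Heap B: need g' = 3⊕3 = 0. Options: 9−1→G=2, 9−8→G=1, 9−9→G=0. Hits: 1.

2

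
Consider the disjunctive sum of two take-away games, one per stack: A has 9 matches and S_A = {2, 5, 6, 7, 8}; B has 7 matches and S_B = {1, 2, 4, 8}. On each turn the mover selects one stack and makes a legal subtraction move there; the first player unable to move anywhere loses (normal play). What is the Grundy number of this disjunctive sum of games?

3

Stack A, S = {2, 5, 6, 7, 8}:
n : 0 1 2 3 4 5 6 7 8 9
G : 0 0 1 1 0 2 1 3 2 2
G_A(9) = 2.
Stack B, S = {1, 2, 4, 8}:
n : 0 1 2 3 4 5 6 7
G : 0 1 2 0 1 2 0 1
G_B(7) = 1.
Combined Grundy value = 2 ⊕ 1 = 3.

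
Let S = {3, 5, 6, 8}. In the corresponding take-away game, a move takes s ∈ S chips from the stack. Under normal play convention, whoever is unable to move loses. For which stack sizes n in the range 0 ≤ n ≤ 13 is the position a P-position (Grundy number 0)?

0, 1, 2, 11, 12, 13

G(0) = 0
G(1) = mex{} = 0
G(2) = mex{} = 0
G(3) = mex{0} = 1
G(4) = mex{0} = 1
G(5) = mex{0,0} = 1
G(6) = mex{1,0,0} = 2
G(7) = mex{1,0,0} = 2
G(8) = mex{1,1,0,0} = 2
G(9) = mex{2,1,1,0} = 3
G(10) = mex{2,1,1,0} = 3
G(11) = mex{2,2,1,1} = 0
G(12) = mex{3,2,2,1} = 0
G(13) = mex{3,2,2,1} = 0
P-positions are exactly the n with G(n) = 0.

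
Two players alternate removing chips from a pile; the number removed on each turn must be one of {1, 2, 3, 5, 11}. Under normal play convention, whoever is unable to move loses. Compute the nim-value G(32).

n :  0  1  2  3  4  5  6  7  8  9 10 11 12 13 14 15 16 17 18 19 20 21 22 23 24 25 26 27 28 29 30 31 32
G :  0  1  2  3  0  1  2  3  0  1  2  3  0  1  2  3  0  1  2  3  0  1  2  3  0  1  2  3  0  1  2  3  0

0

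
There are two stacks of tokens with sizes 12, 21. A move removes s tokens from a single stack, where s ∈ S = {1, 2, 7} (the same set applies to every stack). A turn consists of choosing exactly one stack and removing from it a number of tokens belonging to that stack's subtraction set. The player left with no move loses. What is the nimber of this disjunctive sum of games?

0

All stacks use S = {1, 2, 7}:
G(0) = 0
G(1) = mex{0} = 1
G(2) = mex{1,0} = 2
G(3) = mex{2,1} = 0
G(4) = mex{0,2} = 1
G(5) = mex{1,0} = 2
G(6) = mex{2,1} = 0
G(7) = mex{0,2,0} = 1
G(8) = mex{1,0,1} = 2
G(9) = mex{2,1,2} = 0
G(10) = mex{0,2,0} = 1
G(11) = mex{1,0,1} = 2
G(12) = mex{2,1,2} = 0
G(13) = mex{0,2,0} = 1
G(14) = mex{1,0,1} = 2
G(15) = mex{2,1,2} = 0
G(16) = mex{0,2,0} = 1
G(17) = mex{1,0,1} = 2
G(18) = mex{2,1,2} = 0
G(19) = mex{0,2,0} = 1
G(20) = mex{1,0,1} = 2
G(21) = mex{2,1,2} = 0
Stack A: G(12) = 0.
Stack B: G(21) = 0.
Combined Grundy value = 0 ⊕ 0 = 0.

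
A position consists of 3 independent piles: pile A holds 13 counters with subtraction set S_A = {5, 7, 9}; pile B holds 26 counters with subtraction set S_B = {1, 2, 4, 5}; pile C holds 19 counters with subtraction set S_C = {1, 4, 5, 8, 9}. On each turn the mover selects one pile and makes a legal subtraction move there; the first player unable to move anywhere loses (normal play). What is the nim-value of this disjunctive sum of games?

Pile A, S = {5, 7, 9}:
n :  0  1  2  3  4  5  6  7  8  9 10 11 12 13
G :  0  0  0  0  0  1  1  1  1  1  2  2  2  2
G_A(13) = 2.
Pile B, S = {1, 2, 4, 5}:
G(0) = 0
G(1) = mex{0} = 1
G(2) = mex{1,0} = 2
G(3) = mex{2,1} = 0
G(4) = mex{0,2,0} = 1
G(5) = mex{1,0,1,0} = 2
G(6) = mex{2,1,2,1} = 0
G(7) = mex{0,2,0,2} = 1
G(8) = mex{1,0,1,0} = 2
G(9) = mex{2,1,2,1} = 0
G(10) = mex{0,2,0,2} = 1
G(11) = mex{1,0,1,0} = 2
G(12) = mex{2,1,2,1} = 0
G(13) = mex{0,2,0,2} = 1
G(14) = mex{1,0,1,0} = 2
G(15) = mex{2,1,2,1} = 0
G(16) = mex{0,2,0,2} = 1
G(17) = mex{1,0,1,0} = 2
G(18) = mex{2,1,2,1} = 0
G(19) = mex{0,2,0,2} = 1
G(20) = mex{1,0,1,0} = 2
G(21) = mex{2,1,2,1} = 0
G(22) = mex{0,2,0,2} = 1
G(23) = mex{1,0,1,0} = 2
G(24) = mex{2,1,2,1} = 0
G(25) = mex{0,2,0,2} = 1
G(26) = mex{1,0,1,0} = 2
G_B(26) = 2.
Pile C, S = {1, 4, 5, 8, 9}:
G(0) = 0
G(1) = mex{0} = 1
G(2) = mex{1} = 0
G(3) = mex{0} = 1
G(4) = mex{1,0} = 2
G(5) = mex{2,1,0} = 3
G(6) = mex{3,0,1} = 2
G(7) = mex{2,1,0} = 3
G(8) = mex{3,2,1,0} = 4
G(9) = mex{4,3,2,1,0} = 5
G(10) = mex{5,2,3,0,1} = 4
G(11) = mex{4,3,2,1,0} = 5
G(12) = mex{5,4,3,2,1} = 0
G(13) = mex{0,5,4,3,2} = 1
G(14) = mex{1,4,5,2,3} = 0
G(15) = mex{0,5,4,3,2} = 1
G(16) = mex{1,0,5,4,3} = 2
G(17) = mex{2,1,0,5,4} = 3
G(18) = mex{3,0,1,4,5} = 2
G(19) = mex{2,1,0,5,4} = 3
G_C(19) = 3.
Combined Grundy value = 2 ⊕ 2 ⊕ 3 = 3.

3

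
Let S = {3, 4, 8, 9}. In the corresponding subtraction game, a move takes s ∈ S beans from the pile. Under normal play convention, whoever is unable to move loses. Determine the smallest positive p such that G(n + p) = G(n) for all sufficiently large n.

12

n :  0  1  2  3  4  5  6  7  8  9 10 11 12 13 14 15 16 17 18 19 20 21 22 23 24 25
G :  0  0  0  1  1  1  2  0  2  3  1  3  0  0  0  1  1  1  2  0  2  3  1  3  0  0
G(n+12) = G(n) holds for n = 0,…,8 (a full window of length max(S) = 9), so the sequence is purely periodic with period 12.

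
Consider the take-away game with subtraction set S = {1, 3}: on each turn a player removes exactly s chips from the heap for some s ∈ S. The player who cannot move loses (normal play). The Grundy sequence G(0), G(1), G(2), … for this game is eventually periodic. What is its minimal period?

n :  0  1  2  3  4  5  6  7  8  9 10 11 12 13 14
G :  0  1  0  1  0  1  0  1  0  1  0  1  0  1  0
G(n+2) = G(n) holds for n = 0,…,2 (a full window of length max(S) = 3), so the sequence is purely periodic with period 2.

2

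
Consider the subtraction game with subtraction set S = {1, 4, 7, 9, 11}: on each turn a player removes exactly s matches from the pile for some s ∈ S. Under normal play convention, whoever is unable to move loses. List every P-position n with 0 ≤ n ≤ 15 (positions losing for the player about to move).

0, 2, 5, 8, 10

G(0) = 0
G(1) = mex{0} = 1
G(2) = mex{1} = 0
G(3) = mex{0} = 1
G(4) = mex{1,0} = 2
G(5) = mex{2,1} = 0
G(6) = mex{0,0} = 1
G(7) = mex{1,1,0} = 2
G(8) = mex{2,2,1} = 0
G(9) = mex{0,0,0,0} = 1
G(10) = mex{1,1,1,1} = 0
G(11) = mex{0,2,2,0,0} = 1
G(12) = mex{1,0,0,1,1} = 2
G(13) = mex{2,1,1,2,0} = 3
G(14) = mex{3,0,2,0,1} = 4
G(15) = mex{4,1,0,1,2} = 3
P-positions are exactly the n with G(n) = 0.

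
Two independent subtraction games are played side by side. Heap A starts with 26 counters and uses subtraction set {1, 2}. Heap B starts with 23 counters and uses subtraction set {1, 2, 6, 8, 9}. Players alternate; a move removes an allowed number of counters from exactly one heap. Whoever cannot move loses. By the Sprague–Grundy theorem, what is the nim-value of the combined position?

0

Heap A, S = {1, 2}:
G(0) = 0
G(1) = mex{0} = 1
G(2) = mex{1,0} = 2
G(3) = mex{2,1} = 0
G(4) = mex{0,2} = 1
G(5) = mex{1,0} = 2
G(6) = mex{2,1} = 0
G(7) = mex{0,2} = 1
G(8) = mex{1,0} = 2
G(9) = mex{2,1} = 0
G(10) = mex{0,2} = 1
G(11) = mex{1,0} = 2
G(12) = mex{2,1} = 0
G(13) = mex{0,2} = 1
G(14) = mex{1,0} = 2
G(15) = mex{2,1} = 0
G(16) = mex{0,2} = 1
G(17) = mex{1,0} = 2
G(18) = mex{2,1} = 0
G(19) = mex{0,2} = 1
G(20) = mex{1,0} = 2
G(21) = mex{2,1} = 0
G(22) = mex{0,2} = 1
G(23) = mex{1,0} = 2
G(24) = mex{2,1} = 0
G(25) = mex{0,2} = 1
G(26) = mex{1,0} = 2
G_A(26) = 2.
Heap B, S = {1, 2, 6, 8, 9}:
G(0) = 0
G(1) = mex{0} = 1
G(2) = mex{1,0} = 2
G(3) = mex{2,1} = 0
G(4) = mex{0,2} = 1
G(5) = mex{1,0} = 2
G(6) = mex{2,1,0} = 3
G(7) = mex{3,2,1} = 0
G(8) = mex{0,3,2,0} = 1
G(9) = mex{1,0,0,1,0} = 2
G(10) = mex{2,1,1,2,1} = 0
G(11) = mex{0,2,2,0,2} = 1
G(12) = mex{1,0,3,1,0} = 2
G(13) = mex{2,1,0,2,1} = 3
G(14) = mex{3,2,1,3,2} = 0
G(15) = mex{0,3,2,0,3} = 1
G(16) = mex{1,0,0,1,0} = 2
G(17) = mex{2,1,1,2,1} = 0
G(18) = mex{0,2,2,0,2} = 1
G(19) = mex{1,0,3,1,0} = 2
G(20) = mex{2,1,0,2,1} = 3
G(21) = mex{3,2,1,3,2} = 0
G(22) = mex{0,3,2,0,3} = 1
G(23) = mex{1,0,0,1,0} = 2
G_B(23) = 2.
Combined Grundy value = 2 ⊕ 2 = 0.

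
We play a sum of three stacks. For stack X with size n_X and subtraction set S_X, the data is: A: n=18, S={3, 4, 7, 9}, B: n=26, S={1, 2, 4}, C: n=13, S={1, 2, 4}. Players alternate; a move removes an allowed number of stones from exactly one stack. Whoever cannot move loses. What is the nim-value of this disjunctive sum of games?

1

Stack A, S = {3, 4, 7, 9}:
G(0) = 0
G(1) = mex{} = 0
G(2) = mex{} = 0
G(3) = mex{0} = 1
G(4) = mex{0,0} = 1
G(5) = mex{0,0} = 1
G(6) = mex{1,0} = 2
G(7) = mex{1,1,0} = 2
G(8) = mex{1,1,0} = 2
G(9) = mex{2,1,0,0} = 3
G(10) = mex{2,2,1,0} = 3
G(11) = mex{2,2,1,0} = 3
G(12) = mex{3,2,1,1} = 0
G(13) = mex{3,3,2,1} = 0
G(14) = mex{3,3,2,1} = 0
G(15) = mex{0,3,2,2} = 1
G(16) = mex{0,0,3,2} = 1
G(17) = mex{0,0,3,2} = 1
G(18) = mex{1,0,3,3} = 2
G_A(18) = 2.
Stack B, S = {1, 2, 4}:
G(0) = 0
G(1) = mex{0} = 1
G(2) = mex{1,0} = 2
G(3) = mex{2,1} = 0
G(4) = mex{0,2,0} = 1
G(5) = mex{1,0,1} = 2
G(6) = mex{2,1,2} = 0
G(7) = mex{0,2,0} = 1
G(8) = mex{1,0,1} = 2
G(9) = mex{2,1,2} = 0
G(10) = mex{0,2,0} = 1
G(11) = mex{1,0,1} = 2
G(12) = mex{2,1,2} = 0
G(13) = mex{0,2,0} = 1
G(14) = mex{1,0,1} = 2
G(15) = mex{2,1,2} = 0
G(16) = mex{0,2,0} = 1
G(17) = mex{1,0,1} = 2
G(18) = mex{2,1,2} = 0
G(19) = mex{0,2,0} = 1
G(20) = mex{1,0,1} = 2
G(21) = mex{2,1,2} = 0
G(22) = mex{0,2,0} = 1
G(23) = mex{1,0,1} = 2
G(24) = mex{2,1,2} = 0
G(25) = mex{0,2,0} = 1
G(26) = mex{1,0,1} = 2
G_B(26) = 2.
Stack C, S = {1, 2, 4}:
G(0) = 0
G(1) = mex{0} = 1
G(2) = mex{1,0} = 2
G(3) = mex{2,1} = 0
G(4) = mex{0,2,0} = 1
G(5) = mex{1,0,1} = 2
G(6) = mex{2,1,2} = 0
G(7) = mex{0,2,0} = 1
G(8) = mex{1,0,1} = 2
G(9) = mex{2,1,2} = 0
G(10) = mex{0,2,0} = 1
G(11) = mex{1,0,1} = 2
G(12) = mex{2,1,2} = 0
G(13) = mex{0,2,0} = 1
G_C(13) = 1.
Combined Grundy value = 2 ⊕ 2 ⊕ 1 = 1.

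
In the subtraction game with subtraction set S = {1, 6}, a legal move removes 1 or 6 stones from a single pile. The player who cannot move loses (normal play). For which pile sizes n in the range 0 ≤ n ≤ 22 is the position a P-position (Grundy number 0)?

0, 2, 4, 7, 9, 11, 14, 16, 18, 21

n :  0  1  2  3  4  5  6  7  8  9 10 11 12 13 14 15 16 17 18 19 20 21 22
G :  0  1  0  1  0  1  2  0  1  0  1  0  1  2  0  1  0  1  0  1  2  0  1
P-positions are exactly the n with G(n) = 0.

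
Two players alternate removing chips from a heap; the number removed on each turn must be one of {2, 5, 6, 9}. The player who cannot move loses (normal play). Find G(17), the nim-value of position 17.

G(0) = 0
G(1) = mex{} = 0
G(2) = mex{0} = 1
G(3) = mex{0} = 1
G(4) = mex{1} = 0
G(5) = mex{1,0} = 2
G(6) = mex{0,0,0} = 1
G(7) = mex{2,1,0} = 3
G(8) = mex{1,1,1} = 0
G(9) = mex{3,0,1,0} = 2
G(10) = mex{0,2,0,0} = 1
G(11) = mex{2,1,2,1} = 0
G(12) = mex{1,3,1,1} = 0
G(13) = mex{0,0,3,0} = 1
G(14) = mex{0,2,0,2} = 1
G(15) = mex{1,1,2,1} = 0
G(16) = mex{1,0,1,3} = 2
G(17) = mex{0,0,0,0} = 1

1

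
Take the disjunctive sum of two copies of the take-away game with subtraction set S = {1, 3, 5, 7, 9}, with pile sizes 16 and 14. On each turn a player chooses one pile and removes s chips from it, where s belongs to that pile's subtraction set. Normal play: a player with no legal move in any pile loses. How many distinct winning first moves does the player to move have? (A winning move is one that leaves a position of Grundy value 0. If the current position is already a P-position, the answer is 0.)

0

All piles use S = {1, 3, 5, 7, 9}:
n :  0  1  2  3  4  5  6  7  8  9 10 11 12 13 14 15 16
G :  0  1  0  1  0  1  0  1  0  1  0  1  0  1  0  1  0
Pile A: G(16) = 0.
Pile B: G(14) = 0.
Combined Grundy value = 0 ⊕ 0 = 0.
A winning move leaves total XOR = 0, i.e. changes one component's Grundy value g to g ⊕ X where X is the current total.
Pile A: target g' = 0⊕0 = 0, but every legal move changes the Grundy value (mex property), so 0 moves.
Pile B: target g' = 0⊕0 = 0, but every legal move changes the Grundy value (mex property), so 0 moves.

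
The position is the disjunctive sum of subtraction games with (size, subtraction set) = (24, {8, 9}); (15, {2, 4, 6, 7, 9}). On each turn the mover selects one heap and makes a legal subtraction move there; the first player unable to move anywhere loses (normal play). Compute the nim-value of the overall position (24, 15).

2

Heap A, S = {8, 9}:
n :  0  1  2  3  4  5  6  7  8  9 10 11 12 13 14 15 16 17 18 19 20 21 22 23 24
G :  0  0  0  0  0  0  0  0  1  1  1  1  1  1  1  1  2  0  0  0  0  0  0  0  0
G_A(24) = 0.
Heap B, S = {2, 4, 6, 7, 9}:
G(0) = 0
G(1) = mex{} = 0
G(2) = mex{0} = 1
G(3) = mex{0} = 1
G(4) = mex{1,0} = 2
G(5) = mex{1,0} = 2
G(6) = mex{2,1,0} = 3
G(7) = mex{2,1,0,0} = 3
G(8) = mex{3,2,1,0} = 4
G(9) = mex{3,2,1,1,0} = 4
G(10) = mex{4,3,2,1,0} = 5
G(11) = mex{4,3,2,2,1} = 0
G(12) = mex{5,4,3,2,1} = 0
G(13) = mex{0,4,3,3,2} = 1
G(14) = mex{0,5,4,3,2} = 1
G(15) = mex{1,0,4,4,3} = 2
G_B(15) = 2.
Combined Grundy value = 0 ⊕ 2 = 2.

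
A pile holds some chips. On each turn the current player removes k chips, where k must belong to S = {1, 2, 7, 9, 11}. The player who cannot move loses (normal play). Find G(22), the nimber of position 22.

0

G(0) = 0
G(1) = mex{0} = 1
G(2) = mex{1,0} = 2
G(3) = mex{2,1} = 0
G(4) = mex{0,2} = 1
G(5) = mex{1,0} = 2
G(6) = mex{2,1} = 0
G(7) = mex{0,2,0} = 1
G(8) = mex{1,0,1} = 2
G(9) = mex{2,1,2,0} = 3
G(10) = mex{3,2,0,1} = 4
G(11) = mex{4,3,1,2,0} = 5
G(12) = mex{5,4,2,0,1} = 3
G(13) = mex{3,5,0,1,2} = 4
G(14) = mex{4,3,1,2,0} = 5
G(15) = mex{5,4,2,0,1} = 3
G(16) = mex{3,5,3,1,2} = 0
G(17) = mex{0,3,4,2,0} = 1
G(18) = mex{1,0,5,3,1} = 2
G(19) = mex{2,1,3,4,2} = 0
G(20) = mex{0,2,4,5,3} = 1
G(21) = mex{1,0,5,3,4} = 2
G(22) = mex{2,1,3,4,5} = 0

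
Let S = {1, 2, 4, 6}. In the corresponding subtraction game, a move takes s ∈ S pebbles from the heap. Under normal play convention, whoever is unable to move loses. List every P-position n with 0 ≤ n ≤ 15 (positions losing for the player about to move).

0, 3, 8, 11

G(0) = 0
G(1) = mex{0} = 1
G(2) = mex{1,0} = 2
G(3) = mex{2,1} = 0
G(4) = mex{0,2,0} = 1
G(5) = mex{1,0,1} = 2
G(6) = mex{2,1,2,0} = 3
G(7) = mex{3,2,0,1} = 4
G(8) = mex{4,3,1,2} = 0
G(9) = mex{0,4,2,0} = 1
G(10) = mex{1,0,3,1} = 2
G(11) = mex{2,1,4,2} = 0
G(12) = mex{0,2,0,3} = 1
G(13) = mex{1,0,1,4} = 2
G(14) = mex{2,1,2,0} = 3
G(15) = mex{3,2,0,1} = 4
P-positions are exactly the n with G(n) = 0.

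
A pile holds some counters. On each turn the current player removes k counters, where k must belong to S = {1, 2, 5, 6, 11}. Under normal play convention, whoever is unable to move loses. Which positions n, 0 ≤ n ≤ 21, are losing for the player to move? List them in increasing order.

0, 3, 7, 10, 17, 20

G(0) = 0
G(1) = mex{0} = 1
G(2) = mex{1,0} = 2
G(3) = mex{2,1} = 0
G(4) = mex{0,2} = 1
G(5) = mex{1,0,0} = 2
G(6) = mex{2,1,1,0} = 3
G(7) = mex{3,2,2,1} = 0
G(8) = mex{0,3,0,2} = 1
G(9) = mex{1,0,1,0} = 2
G(10) = mex{2,1,2,1} = 0
G(11) = mex{0,2,3,2,0} = 1
G(12) = mex{1,0,0,3,1} = 2
G(13) = mex{2,1,1,0,2} = 3
G(14) = mex{3,2,2,1,0} = 4
G(15) = mex{4,3,0,2,1} = 5
G(16) = mex{5,4,1,0,2} = 3
G(17) = mex{3,5,2,1,3} = 0
G(18) = mex{0,3,3,2,0} = 1
G(19) = mex{1,0,4,3,1} = 2
G(20) = mex{2,1,5,4,2} = 0
G(21) = mex{0,2,3,5,0} = 1
P-positions are exactly the n with G(n) = 0.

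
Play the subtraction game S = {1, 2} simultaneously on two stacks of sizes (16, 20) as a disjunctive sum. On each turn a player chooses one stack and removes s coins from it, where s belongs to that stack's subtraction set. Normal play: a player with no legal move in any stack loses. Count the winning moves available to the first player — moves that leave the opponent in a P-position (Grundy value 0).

All stacks use S = {1, 2}:
G(0) = 0
G(1) = mex{0} = 1
G(2) = mex{1,0} = 2
G(3) = mex{2,1} = 0
G(4) = mex{0,2} = 1
G(5) = mex{1,0} = 2
G(6) = mex{2,1} = 0
G(7) = mex{0,2} = 1
G(8) = mex{1,0} = 2
G(9) = mex{2,1} = 0
G(10) = mex{0,2} = 1
G(11) = mex{1,0} = 2
G(12) = mex{2,1} = 0
G(13) = mex{0,2} = 1
G(14) = mex{1,0} = 2
G(15) = mex{2,1} = 0
G(16) = mex{0,2} = 1
G(17) = mex{1,0} = 2
G(18) = mex{2,1} = 0
G(19) = mex{0,2} = 1
G(20) = mex{1,0} = 2
Stack A: G(16) = 1.
Stack B: G(20) = 2.
Combined Grundy value = 1 ⊕ 2 = 3.
A winning move leaves total XOR = 0, i.e. changes one component's Grundy value g to g ⊕ X where X is the current total.
Stack A: need g' = 1⊕3 = 2. Options: 16−1→G=0, 16−2→G=2. Hits: 1.
Stack B: need g' = 2⊕3 = 1. Options: 20−1→G=1, 20−2→G=0. Hits: 1.

2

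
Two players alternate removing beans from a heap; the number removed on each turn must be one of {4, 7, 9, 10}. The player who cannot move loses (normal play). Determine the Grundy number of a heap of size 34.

1

G(0) = 0
G(1) = mex{} = 0
G(2) = mex{} = 0
G(3) = mex{} = 0
G(4) = mex{0} = 1
G(5) = mex{0} = 1
G(6) = mex{0} = 1
G(7) = mex{0,0} = 1
G(8) = mex{1,0} = 2
G(9) = mex{1,0,0} = 2
G(10) = mex{1,0,0,0} = 2
G(11) = mex{1,1,0,0} = 2
G(12) = mex{2,1,0,0} = 3
G(13) = mex{2,1,1,0} = 3
G(14) = mex{2,1,1,1} = 0
G(15) = mex{2,2,1,1} = 0
G(16) = mex{3,2,1,1} = 0
G(17) = mex{3,2,2,1} = 0
G(18) = mex{0,2,2,2} = 1
G(19) = mex{0,3,2,2} = 1
G(20) = mex{0,3,2,2} = 1
G(21) = mex{0,0,3,2} = 1
G(22) = mex{1,0,3,3} = 2
G(23) = mex{1,0,0,3} = 2
G(24) = mex{1,0,0,0} = 2
G(25) = mex{1,1,0,0} = 2
G(26) = mex{2,1,0,0} = 3
G(27) = mex{2,1,1,0} = 3
G(28) = mex{2,1,1,1} = 0
G(29) = mex{2,2,1,1} = 0
G(30) = mex{3,2,1,1} = 0
G(31) = mex{3,2,2,1} = 0
G(32) = mex{0,2,2,2} = 1
G(33) = mex{0,3,2,2} = 1
G(34) = mex{0,3,2,2} = 1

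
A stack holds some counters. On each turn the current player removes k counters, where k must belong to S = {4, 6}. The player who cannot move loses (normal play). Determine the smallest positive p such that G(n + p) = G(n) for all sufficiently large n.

n :  0  1  2  3  4  5  6  7  8  9 10 11 12 13 14 15 16 17 18 19 20 21
G :  0  0  0  0  1  1  1  1  2  2  0  0  0  0  1  1  1  1  2  2  0  0
G(n+10) = G(n) holds for n = 0,…,5 (a full window of length max(S) = 6), so the sequence is purely periodic with period 10.

10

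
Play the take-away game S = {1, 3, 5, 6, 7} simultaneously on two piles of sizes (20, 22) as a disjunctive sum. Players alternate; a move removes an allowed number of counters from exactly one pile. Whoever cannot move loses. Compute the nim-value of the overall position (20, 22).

All piles use S = {1, 3, 5, 6, 7}:
G(0) = 0
G(1) = mex{0} = 1
G(2) = mex{1} = 0
G(3) = mex{0,0} = 1
G(4) = mex{1,1} = 0
G(5) = mex{0,0,0} = 1
G(6) = mex{1,1,1,0} = 2
G(7) = mex{2,0,0,1,0} = 3
G(8) = mex{3,1,1,0,1} = 2
G(9) = mex{2,2,0,1,0} = 3
G(10) = mex{3,3,1,0,1} = 2
G(11) = mex{2,2,2,1,0} = 3
G(12) = mex{3,3,3,2,1} = 0
G(13) = mex{0,2,2,3,2} = 1
G(14) = mex{1,3,3,2,3} = 0
G(15) = mex{0,0,2,3,2} = 1
G(16) = mex{1,1,3,2,3} = 0
G(17) = mex{0,0,0,3,2} = 1
G(18) = mex{1,1,1,0,3} = 2
G(19) = mex{2,0,0,1,0} = 3
G(20) = mex{3,1,1,0,1} = 2
G(21) = mex{2,2,0,1,0} = 3
G(22) = mex{3,3,1,0,1} = 2
Pile A: G(20) = 2.
Pile B: G(22) = 2.
Combined Grundy value = 2 ⊕ 2 = 0.

0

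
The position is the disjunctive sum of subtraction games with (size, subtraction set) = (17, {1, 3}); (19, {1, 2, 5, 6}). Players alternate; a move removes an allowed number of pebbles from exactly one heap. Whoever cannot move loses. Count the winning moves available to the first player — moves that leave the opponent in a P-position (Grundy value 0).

Heap A, S = {1, 3}:
n :  0  1  2  3  4  5  6  7  8  9 10 11 12 13 14 15 16 17
G :  0  1  0  1  0  1  0  1  0  1  0  1  0  1  0  1  0  1
G_A(17) = 1.
Heap B, S = {1, 2, 5, 6}:
n :  0  1  2  3  4  5  6  7  8  9 10 11 12 13 14 15 16 17 18 19
G :  0  1  2  0  1  2  3  0  1  2  0  1  2  3  0  1  2  0  1  2
G_B(19) = 2.
Combined Grundy value = 1 ⊕ 2 = 3.
A winning move leaves total XOR = 0, i.e. changes one component's Grundy value g to g ⊕ X where X is the current total.
Heap A: need g' = 1⊕3 = 2. Options: 17−1→G=0, 17−3→G=0. Hits: 0.
Heap B: need g' = 2⊕3 = 1. Options: 19−1→G=1, 19−2→G=0, 19−5→G=0, 19−6→G=3. Hits: 1.

1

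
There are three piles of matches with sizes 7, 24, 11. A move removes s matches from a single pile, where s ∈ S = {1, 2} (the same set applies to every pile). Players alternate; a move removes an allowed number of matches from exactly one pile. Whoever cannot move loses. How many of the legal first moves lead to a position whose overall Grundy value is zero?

2

All piles use S = {1, 2}:
G(0) = 0
G(1) = mex{0} = 1
G(2) = mex{1,0} = 2
G(3) = mex{2,1} = 0
G(4) = mex{0,2} = 1
G(5) = mex{1,0} = 2
G(6) = mex{2,1} = 0
G(7) = mex{0,2} = 1
G(8) = mex{1,0} = 2
G(9) = mex{2,1} = 0
G(10) = mex{0,2} = 1
G(11) = mex{1,0} = 2
G(12) = mex{2,1} = 0
G(13) = mex{0,2} = 1
G(14) = mex{1,0} = 2
G(15) = mex{2,1} = 0
G(16) = mex{0,2} = 1
G(17) = mex{1,0} = 2
G(18) = mex{2,1} = 0
G(19) = mex{0,2} = 1
G(20) = mex{1,0} = 2
G(21) = mex{2,1} = 0
G(22) = mex{0,2} = 1
G(23) = mex{1,0} = 2
G(24) = mex{2,1} = 0
Pile A: G(7) = 1.
Pile B: G(24) = 0.
Pile C: G(11) = 2.
Combined Grundy value = 1 ⊕ 0 ⊕ 2 = 3.
A winning move leaves total XOR = 0, i.e. changes one component's Grundy value g to g ⊕ X where X is the current total.
Pile A: need g' = 1⊕3 = 2. Options: 7−1→G=0, 7−2→G=2. Hits: 1.
Pile B: need g' = 0⊕3 = 3. Options: 24−1→G=2, 24−2→G=1. Hits: 0.
Pile C: need g' = 2⊕3 = 1. Options: 11−1→G=1, 11−2→G=0. Hits: 1.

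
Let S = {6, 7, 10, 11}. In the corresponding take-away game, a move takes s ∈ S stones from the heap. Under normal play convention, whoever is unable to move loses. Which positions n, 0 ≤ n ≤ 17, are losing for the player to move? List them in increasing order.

G(0) = 0
G(1) = mex{} = 0
G(2) = mex{} = 0
G(3) = mex{} = 0
G(4) = mex{} = 0
G(5) = mex{} = 0
G(6) = mex{0} = 1
G(7) = mex{0,0} = 1
G(8) = mex{0,0} = 1
G(9) = mex{0,0} = 1
G(10) = mex{0,0,0} = 1
G(11) = mex{0,0,0,0} = 1
G(12) = mex{1,0,0,0} = 2
G(13) = mex{1,1,0,0} = 2
G(14) = mex{1,1,0,0} = 2
G(15) = mex{1,1,0,0} = 2
G(16) = mex{1,1,1,0} = 2
G(17) = mex{1,1,1,1} = 0
P-positions are exactly the n with G(n) = 0.

0, 1, 2, 3, 4, 5, 17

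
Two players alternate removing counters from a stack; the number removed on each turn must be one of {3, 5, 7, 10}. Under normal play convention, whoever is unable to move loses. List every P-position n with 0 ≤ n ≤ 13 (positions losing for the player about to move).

0, 1, 2, 13

G(0) = 0
G(1) = mex{} = 0
G(2) = mex{} = 0
G(3) = mex{0} = 1
G(4) = mex{0} = 1
G(5) = mex{0,0} = 1
G(6) = mex{1,0} = 2
G(7) = mex{1,0,0} = 2
G(8) = mex{1,1,0} = 2
G(9) = mex{2,1,0} = 3
G(10) = mex{2,1,1,0} = 3
G(11) = mex{2,2,1,0} = 3
G(12) = mex{3,2,1,0} = 4
G(13) = mex{3,2,2,1} = 0
P-positions are exactly the n with G(n) = 0.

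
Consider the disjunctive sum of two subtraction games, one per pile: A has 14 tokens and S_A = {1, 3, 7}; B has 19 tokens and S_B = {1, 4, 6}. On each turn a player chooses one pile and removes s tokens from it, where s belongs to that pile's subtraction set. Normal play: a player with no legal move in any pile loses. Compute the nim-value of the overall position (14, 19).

2

Pile A, S = {1, 3, 7}:
n :  0  1  2  3  4  5  6  7  8  9 10 11 12 13 14
G :  0  1  0  1  0  1  0  1  0  1  0  1  0  1  0
G_A(14) = 0.
Pile B, S = {1, 4, 6}:
G(0) = 0
G(1) = mex{0} = 1
G(2) = mex{1} = 0
G(3) = mex{0} = 1
G(4) = mex{1,0} = 2
G(5) = mex{2,1} = 0
G(6) = mex{0,0,0} = 1
G(7) = mex{1,1,1} = 0
G(8) = mex{0,2,0} = 1
G(9) = mex{1,0,1} = 2
G(10) = mex{2,1,2} = 0
G(11) = mex{0,0,0} = 1
G(12) = mex{1,1,1} = 0
G(13) = mex{0,2,0} = 1
G(14) = mex{1,0,1} = 2
G(15) = mex{2,1,2} = 0
G(16) = mex{0,0,0} = 1
G(17) = mex{1,1,1} = 0
G(18) = mex{0,2,0} = 1
G(19) = mex{1,0,1} = 2
G_B(19) = 2.
Combined Grundy value = 0 ⊕ 2 = 2.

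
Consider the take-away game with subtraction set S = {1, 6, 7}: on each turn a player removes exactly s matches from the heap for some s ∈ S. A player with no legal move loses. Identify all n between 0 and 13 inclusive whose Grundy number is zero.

n :  0  1  2  3  4  5  6  7  8  9 10 11 12 13
G :  0  1  0  1  0  1  2  3  2  3  2  3  0  1
P-positions are exactly the n with G(n) = 0.

0, 2, 4, 12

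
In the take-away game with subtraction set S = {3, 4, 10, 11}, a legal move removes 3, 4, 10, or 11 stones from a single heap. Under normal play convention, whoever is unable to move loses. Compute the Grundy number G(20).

2

G(0) = 0
G(1) = mex{} = 0
G(2) = mex{} = 0
G(3) = mex{0} = 1
G(4) = mex{0,0} = 1
G(5) = mex{0,0} = 1
G(6) = mex{1,0} = 2
G(7) = mex{1,1} = 0
G(8) = mex{1,1} = 0
G(9) = mex{2,1} = 0
G(10) = mex{0,2,0} = 1
G(11) = mex{0,0,0,0} = 1
G(12) = mex{0,0,0,0} = 1
G(13) = mex{1,0,1,0} = 2
G(14) = mex{1,1,1,1} = 0
G(15) = mex{1,1,1,1} = 0
G(16) = mex{2,1,2,1} = 0
G(17) = mex{0,2,0,2} = 1
G(18) = mex{0,0,0,0} = 1
G(19) = mex{0,0,0,0} = 1
G(20) = mex{1,0,1,0} = 2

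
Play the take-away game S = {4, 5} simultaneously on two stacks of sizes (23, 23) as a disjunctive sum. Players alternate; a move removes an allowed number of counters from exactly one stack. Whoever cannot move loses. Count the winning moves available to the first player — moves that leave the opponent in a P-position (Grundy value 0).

0

All stacks use S = {4, 5}:
n :  0  1  2  3  4  5  6  7  8  9 10 11 12 13 14 15 16 17 18 19 20 21 22 23
G :  0  0  0  0  1  1  1  1  2  0  0  0  0  1  1  1  1  2  0  0  0  0  1  1
Stack A: G(23) = 1.
Stack B: G(23) = 1.
Combined Grundy value = 1 ⊕ 1 = 0.
A winning move leaves total XOR = 0, i.e. changes one component's Grundy value g to g ⊕ X where X is the current total.
Stack A: target g' = 1⊕0 = 1, but every legal move changes the Grundy value (mex property), so 0 moves.
Stack B: target g' = 1⊕0 = 1, but every legal move changes the Grundy value (mex property), so 0 moves.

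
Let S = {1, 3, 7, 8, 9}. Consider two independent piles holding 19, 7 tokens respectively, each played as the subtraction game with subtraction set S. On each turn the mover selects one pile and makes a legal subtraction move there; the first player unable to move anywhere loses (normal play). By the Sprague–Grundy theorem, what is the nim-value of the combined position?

0

All piles use S = {1, 3, 7, 8, 9}:
G(0) = 0
G(1) = mex{0} = 1
G(2) = mex{1} = 0
G(3) = mex{0,0} = 1
G(4) = mex{1,1} = 0
G(5) = mex{0,0} = 1
G(6) = mex{1,1} = 0
G(7) = mex{0,0,0} = 1
G(8) = mex{1,1,1,0} = 2
G(9) = mex{2,0,0,1,0} = 3
G(10) = mex{3,1,1,0,1} = 2
G(11) = mex{2,2,0,1,0} = 3
G(12) = mex{3,3,1,0,1} = 2
G(13) = mex{2,2,0,1,0} = 3
G(14) = mex{3,3,1,0,1} = 2
G(15) = mex{2,2,2,1,0} = 3
G(16) = mex{3,3,3,2,1} = 0
G(17) = mex{0,2,2,3,2} = 1
G(18) = mex{1,3,3,2,3} = 0
G(19) = mex{0,0,2,3,2} = 1
Pile A: G(19) = 1.
Pile B: G(7) = 1.
Combined Grundy value = 1 ⊕ 1 = 0.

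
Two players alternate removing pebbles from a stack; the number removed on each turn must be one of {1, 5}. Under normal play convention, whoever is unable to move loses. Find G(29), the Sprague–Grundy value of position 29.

G(0) = 0
G(1) = mex{0} = 1
G(2) = mex{1} = 0
G(3) = mex{0} = 1
G(4) = mex{1} = 0
G(5) = mex{0,0} = 1
G(6) = mex{1,1} = 0
G(7) = mex{0,0} = 1
G(8) = mex{1,1} = 0
G(9) = mex{0,0} = 1
G(10) = mex{1,1} = 0
G(11) = mex{0,0} = 1
G(12) = mex{1,1} = 0
G(13) = mex{0,0} = 1
G(14) = mex{1,1} = 0
G(15) = mex{0,0} = 1
G(16) = mex{1,1} = 0
G(17) = mex{0,0} = 1
G(18) = mex{1,1} = 0
G(19) = mex{0,0} = 1
G(20) = mex{1,1} = 0
G(21) = mex{0,0} = 1
G(22) = mex{1,1} = 0
G(23) = mex{0,0} = 1
G(24) = mex{1,1} = 0
G(25) = mex{0,0} = 1
G(26) = mex{1,1} = 0
G(27) = mex{0,0} = 1
G(28) = mex{1,1} = 0
G(29) = mex{0,0} = 1

1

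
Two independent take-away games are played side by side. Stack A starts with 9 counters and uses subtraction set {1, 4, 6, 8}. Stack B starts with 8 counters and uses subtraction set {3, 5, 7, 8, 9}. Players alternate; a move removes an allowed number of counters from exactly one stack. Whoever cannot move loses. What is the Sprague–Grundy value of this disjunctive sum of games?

0

Stack A, S = {1, 4, 6, 8}:
n : 0 1 2 3 4 5 6 7 8 9
G : 0 1 0 1 2 0 1 0 1 2
G_A(9) = 2.
Stack B, S = {3, 5, 7, 8, 9}:
G(0) = 0
G(1) = mex{} = 0
G(2) = mex{} = 0
G(3) = mex{0} = 1
G(4) = mex{0} = 1
G(5) = mex{0,0} = 1
G(6) = mex{1,0} = 2
G(7) = mex{1,0,0} = 2
G(8) = mex{1,1,0,0} = 2
G_B(8) = 2.
Combined Grundy value = 2 ⊕ 2 = 0.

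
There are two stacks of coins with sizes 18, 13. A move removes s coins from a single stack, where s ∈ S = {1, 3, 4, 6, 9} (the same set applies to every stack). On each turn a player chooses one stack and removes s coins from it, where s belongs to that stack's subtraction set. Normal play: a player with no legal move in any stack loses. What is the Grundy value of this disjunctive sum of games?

3

All stacks use S = {1, 3, 4, 6, 9}:
n :  0  1  2  3  4  5  6  7  8  9 10 11 12 13 14 15 16 17 18
G :  0  1  0  1  2  3  2  0  1  4  3  2  0  1  0  1  2  3  2
Stack A: G(18) = 2.
Stack B: G(13) = 1.
Combined Grundy value = 2 ⊕ 1 = 3.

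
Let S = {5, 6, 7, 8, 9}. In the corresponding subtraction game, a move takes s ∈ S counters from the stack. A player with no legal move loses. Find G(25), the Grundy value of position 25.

n :  0  1  2  3  4  5  6  7  8  9 10 11 12 13 14 15 16 17 18 19 20 21 22 23 24 25
G :  0  0  0  0  0  1  1  1  1  1  2  2  2  2  0  0  0  0  0  1  1  1  1  1  2  2

2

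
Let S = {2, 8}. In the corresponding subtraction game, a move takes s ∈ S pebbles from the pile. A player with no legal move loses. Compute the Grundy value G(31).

G(0) = 0
G(1) = mex{} = 0
G(2) = mex{0} = 1
G(3) = mex{0} = 1
G(4) = mex{1} = 0
G(5) = mex{1} = 0
G(6) = mex{0} = 1
G(7) = mex{0} = 1
G(8) = mex{1,0} = 2
G(9) = mex{1,0} = 2
G(10) = mex{2,1} = 0
G(11) = mex{2,1} = 0
G(12) = mex{0,0} = 1
G(13) = mex{0,0} = 1
G(14) = mex{1,1} = 0
G(15) = mex{1,1} = 0
G(16) = mex{0,2} = 1
G(17) = mex{0,2} = 1
G(18) = mex{1,0} = 2
G(19) = mex{1,0} = 2
G(20) = mex{2,1} = 0
G(21) = mex{2,1} = 0
G(22) = mex{0,0} = 1
G(23) = mex{0,0} = 1
G(24) = mex{1,1} = 0
G(25) = mex{1,1} = 0
G(26) = mex{0,2} = 1
G(27) = mex{0,2} = 1
G(28) = mex{1,0} = 2
G(29) = mex{1,0} = 2
G(30) = mex{2,1} = 0
G(31) = mex{2,1} = 0

0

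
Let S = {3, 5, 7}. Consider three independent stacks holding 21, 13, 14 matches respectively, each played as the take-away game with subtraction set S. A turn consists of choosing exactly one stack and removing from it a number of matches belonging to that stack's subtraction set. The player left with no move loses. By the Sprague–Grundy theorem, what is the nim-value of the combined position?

0

All stacks use S = {3, 5, 7}:
G(0) = 0
G(1) = mex{} = 0
G(2) = mex{} = 0
G(3) = mex{0} = 1
G(4) = mex{0} = 1
G(5) = mex{0,0} = 1
G(6) = mex{1,0} = 2
G(7) = mex{1,0,0} = 2
G(8) = mex{1,1,0} = 2
G(9) = mex{2,1,0} = 3
G(10) = mex{2,1,1} = 0
G(11) = mex{2,2,1} = 0
G(12) = mex{3,2,1} = 0
G(13) = mex{0,2,2} = 1
G(14) = mex{0,3,2} = 1
G(15) = mex{0,0,2} = 1
G(16) = mex{1,0,3} = 2
G(17) = mex{1,0,0} = 2
G(18) = mex{1,1,0} = 2
G(19) = mex{2,1,0} = 3
G(20) = mex{2,1,1} = 0
G(21) = mex{2,2,1} = 0
Stack A: G(21) = 0.
Stack B: G(13) = 1.
Stack C: G(14) = 1.
Combined Grundy value = 0 ⊕ 1 ⊕ 1 = 0.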